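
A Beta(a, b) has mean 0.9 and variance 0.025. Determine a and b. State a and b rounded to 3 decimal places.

Let s = a+b. The Beta variance is μ(1−μ)/(s+1).
So s+1 = μ(1−μ)/σ² = (0.9×0.1)/0.025 = 0.09/0.025 = 3.6000, giving s = 2.6000.
Then a = μs = 0.9×2.6000 = 2.340 and b = (1−μ)s = 0.1×2.6000 = 0.260.

a = 2.340, b = 0.260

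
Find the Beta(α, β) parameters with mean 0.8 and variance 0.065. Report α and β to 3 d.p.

α = 1.169, β = 0.292

By moment matching, α+β = μ(1−μ)/σ² − 1 = (0.8·0.2)/0.065 − 1 = 2.4615 − 1 = 1.4615.
Since α/(α+β) = μ, α = 0.8·1.4615 = 1.169 and β = 0.2·1.4615 = 0.292.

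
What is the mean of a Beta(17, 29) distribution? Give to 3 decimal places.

The Beta mean is α/(α+β) = 17/(17+29) = 0.370.

0.370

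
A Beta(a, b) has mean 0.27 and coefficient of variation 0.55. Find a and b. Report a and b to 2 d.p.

a = 2.14, b = 5.79

Var = (CV·μ)² = (0.55×0.27)² = 0.022052.
a+b = μ(1−μ)/Var − 1 = 0.1971/0.022052 − 1 = 7.9379.
Thus a = 0.27·7.9379 = 2.14 and b = 0.73·7.9379 = 5.79.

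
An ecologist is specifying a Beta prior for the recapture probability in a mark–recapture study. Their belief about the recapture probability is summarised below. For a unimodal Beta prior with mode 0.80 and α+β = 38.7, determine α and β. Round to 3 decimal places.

Mode = (α−1)/(κ−2) with κ = α+β, so α−1 = 0.80·36.7 = 29.360.
α = 30.360; β = κ − α = 8.340.

α = 30.360, β = 8.340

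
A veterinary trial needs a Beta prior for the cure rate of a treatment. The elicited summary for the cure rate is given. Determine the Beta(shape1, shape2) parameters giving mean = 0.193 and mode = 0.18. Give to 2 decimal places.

With s = shape1+shape2: μ = shape1/s and mode = (shape1−1)/(s−2). Eliminating shape1 = μs,
μs − 1 = m(s−2) ⇒ s(μ−m) = 1−2m ⇒ s = 0.64/0.013 = 49.2308.
So shape1 = μs = 9.50, shape2 = (1−μ)s = 39.73.

shape1 = 9.50, shape2 = 39.73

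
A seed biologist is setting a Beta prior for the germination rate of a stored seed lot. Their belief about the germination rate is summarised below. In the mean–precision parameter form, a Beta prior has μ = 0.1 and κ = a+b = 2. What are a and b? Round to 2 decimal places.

a = μκ = 0.1×2 = 0.20 and b = (1−μ)κ = 0.9×2 = 1.80.

a = 0.20, b = 1.80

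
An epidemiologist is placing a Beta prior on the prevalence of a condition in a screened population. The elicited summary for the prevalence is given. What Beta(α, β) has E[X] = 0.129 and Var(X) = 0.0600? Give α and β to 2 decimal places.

Write ν = α+β; then α = μν and Var = μ(1−μ)/(ν+1).
ν = μ(1−μ)/Var − 1 = 0.112359/0.0600 − 1 = 0.8727.
α = 0.129·0.8727 = 0.11, β = 0.871·0.8727 = 0.76.

α = 0.11, β = 0.76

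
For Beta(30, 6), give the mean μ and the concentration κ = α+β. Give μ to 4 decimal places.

μ = 0.8333, κ = 36

κ = α+β = 30+6 = 36; μ = α/κ = 30/36 = 0.8333.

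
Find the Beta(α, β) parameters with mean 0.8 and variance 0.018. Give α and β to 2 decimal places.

α = 6.31, β = 1.58

By moment matching, α+β = μ(1−μ)/σ² − 1 = (0.8·0.2)/0.018 − 1 = 8.8889 − 1 = 7.8889.
Since α/(α+β) = μ, α = 0.8·7.8889 = 6.31 and β = 0.2·7.8889 = 1.58.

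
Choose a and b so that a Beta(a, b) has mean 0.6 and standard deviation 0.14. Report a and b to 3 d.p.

a = 6.747, b = 4.498

First σ² = 0.0196. Setting a = μn, b = (1−μ)n with n = a+b,
μ(1−μ)/(n+1) = 0.0196 ⇒ n+1 = 0.24/0.0196 = 12.2449 ⇒ n = 11.2449.
Hence a = 0.6×11.2449 = 6.747, b = 0.4×11.2449 = 4.498.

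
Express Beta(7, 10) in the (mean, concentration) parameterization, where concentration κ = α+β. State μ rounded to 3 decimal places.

μ = 0.412, κ = 17

κ = α+β = 7+10 = 17; μ = α/κ = 7/17 = 0.412.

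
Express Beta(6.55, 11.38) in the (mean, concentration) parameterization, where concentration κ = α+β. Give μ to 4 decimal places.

κ = α+β = 6.55+11.38 = 17.93; μ = α/κ = 6.55/17.93 = 0.3653.

μ = 0.3653, κ = 17.93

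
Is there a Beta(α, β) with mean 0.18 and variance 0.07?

Yes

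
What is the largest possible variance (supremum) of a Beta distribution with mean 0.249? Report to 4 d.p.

Var = μ(1−μ)/(α+β+1), which approaches μ(1−μ) as α+β → 0.
So the supremum is μ(1−μ) = 0.249×0.751 = 0.1870.

0.1870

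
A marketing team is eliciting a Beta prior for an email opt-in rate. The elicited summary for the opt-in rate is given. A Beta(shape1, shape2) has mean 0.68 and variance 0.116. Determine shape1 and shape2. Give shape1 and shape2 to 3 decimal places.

By moment matching, shape1+shape2 = μ(1−μ)/σ² − 1 = (0.68·0.32)/0.116 − 1 = 1.8759 − 1 = 0.8759.
Since shape1/(shape1+shape2) = μ, shape1 = 0.68·0.8759 = 0.596 and shape2 = 0.32·0.8759 = 0.280.

shape1 = 0.596, shape2 = 0.280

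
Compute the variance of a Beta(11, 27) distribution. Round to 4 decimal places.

0.0053

μ = 11/38 = 0.289474; Var = μ(1−μ)/(α+β+1) = 0.2056787/39 = 0.0053.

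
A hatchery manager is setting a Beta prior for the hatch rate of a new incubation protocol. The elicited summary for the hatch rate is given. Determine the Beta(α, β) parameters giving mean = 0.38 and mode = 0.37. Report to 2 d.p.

α = 9.88, β = 16.12

With s = α+β: μ = α/s and mode = (α−1)/(s−2). Eliminating α = μs,
μs − 1 = m(s−2) ⇒ s(μ−m) = 1−2m ⇒ s = 0.26/0.01 = 26.0000.
So α = μs = 9.88, β = (1−μ)s = 16.12.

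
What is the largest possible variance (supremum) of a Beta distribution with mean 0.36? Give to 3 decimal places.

Var = μ(1−μ)/(α+β+1), which approaches μ(1−μ) as α+β → 0.
So the supremum is μ(1−μ) = 0.36×0.64 = 0.230.

0.230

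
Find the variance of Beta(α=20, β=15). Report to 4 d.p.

0.0068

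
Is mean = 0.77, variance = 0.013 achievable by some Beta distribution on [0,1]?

Yes

A Beta with mean μ has variance μ(1−μ)/(α+β+1) < μ(1−μ).
Here μ(1−μ) = 0.77×0.23 = 0.1771, and 0.013 < 0.1771.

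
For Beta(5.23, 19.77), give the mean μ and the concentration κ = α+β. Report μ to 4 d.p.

μ = 0.2092, κ = 25.00

κ = α+β = 5.23+19.77 = 25.00; μ = α/κ = 5.23/25.00 = 0.2092.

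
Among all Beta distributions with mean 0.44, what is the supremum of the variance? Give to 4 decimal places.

Var = μ(1−μ)/(α+β+1), which approaches μ(1−μ) as α+β → 0.
So the supremum is μ(1−μ) = 0.44×0.56 = 0.2464.

0.2464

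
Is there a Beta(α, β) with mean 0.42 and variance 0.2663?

No

For any Beta, Var(X) < E[X]·(1−E[X]).
Here μ(1−μ) = 0.42×0.58 = 0.2436, and 0.2663 ≥ 0.2436.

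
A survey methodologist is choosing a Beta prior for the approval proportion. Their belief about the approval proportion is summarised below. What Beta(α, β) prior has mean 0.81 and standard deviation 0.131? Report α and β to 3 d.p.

α = 6.454, β = 1.514

First σ² = 0.017161. Setting α = μn, β = (1−μ)n with n = α+β,
μ(1−μ)/(n+1) = 0.017161 ⇒ n+1 = 0.1539/0.017161 = 8.9680 ⇒ n = 7.9680.
Hence α = 0.81×7.9680 = 6.454, β = 0.19×7.9680 = 1.514.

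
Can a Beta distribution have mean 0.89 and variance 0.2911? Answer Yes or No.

No

For any Beta, Var(X) < E[X]·(1−E[X]).
Here μ(1−μ) = 0.89×0.11 = 0.0979, and 0.2911 ≥ 0.0979.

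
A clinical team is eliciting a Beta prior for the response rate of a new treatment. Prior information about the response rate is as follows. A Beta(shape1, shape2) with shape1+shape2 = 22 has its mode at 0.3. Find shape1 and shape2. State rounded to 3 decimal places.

Mode = (shape1−1)/(κ−2) with κ = shape1+shape2, so shape1−1 = 0.3·20 = 6.000.
shape1 = 7.000; shape2 = κ − shape1 = 15.000.

shape1 = 7.000, shape2 = 15.000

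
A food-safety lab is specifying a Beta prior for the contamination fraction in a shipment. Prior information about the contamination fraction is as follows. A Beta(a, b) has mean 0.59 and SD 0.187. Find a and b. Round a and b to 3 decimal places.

First σ² = 0.034969. Setting a = μn, b = (1−μ)n with n = a+b,
μ(1−μ)/(n+1) = 0.034969 ⇒ n+1 = 0.2419/0.034969 = 6.9176 ⇒ n = 5.9176.
Hence a = 0.59×5.9176 = 3.491, b = 0.41×5.9176 = 2.426.

a = 3.491, b = 2.426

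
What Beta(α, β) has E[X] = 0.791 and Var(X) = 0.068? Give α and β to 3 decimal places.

α = 1.132, β = 0.299

Write ν = α+β; then α = μν and Var = μ(1−μ)/(ν+1).
ν = μ(1−μ)/Var − 1 = 0.165319/0.068 − 1 = 1.4312.
α = 0.791·1.4312 = 1.132, β = 0.209·1.4312 = 0.299.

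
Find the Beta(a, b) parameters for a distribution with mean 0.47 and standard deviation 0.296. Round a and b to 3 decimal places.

a = 0.866, b = 0.977

First σ² = 0.087616. Setting a = μn, b = (1−μ)n with n = a+b,
μ(1−μ)/(n+1) = 0.087616 ⇒ n+1 = 0.2491/0.087616 = 2.8431 ⇒ n = 1.8431.
Hence a = 0.47×1.8431 = 0.866, b = 0.53×1.8431 = 0.977.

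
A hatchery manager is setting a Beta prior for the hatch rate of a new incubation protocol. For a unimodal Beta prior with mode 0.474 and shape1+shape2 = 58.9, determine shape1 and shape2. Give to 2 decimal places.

Since the density peak of Beta(shape1,shape2) is at (shape1−1)/(shape1+shape2−2),
shape1 = 1 + 0.474(58.9−2) = 27.97 and shape2 = 58.9 − 27.97 = 30.93.

shape1 = 27.97, shape2 = 30.93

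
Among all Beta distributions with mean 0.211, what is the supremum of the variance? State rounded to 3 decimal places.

Var = μ(1−μ)/(α+β+1), which approaches μ(1−μ) as α+β → 0.
So the supremum is μ(1−μ) = 0.211×0.789 = 0.166.

0.166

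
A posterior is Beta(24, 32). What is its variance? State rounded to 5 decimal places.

Var = αβ/[(α+β)²(α+β+1)] = (24×32)/(56²×57) = 768/178752 = 0.00430.

0.00430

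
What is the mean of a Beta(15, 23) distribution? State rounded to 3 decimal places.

0.395

The Beta mean is α/(α+β) = 15/(15+23) = 0.395.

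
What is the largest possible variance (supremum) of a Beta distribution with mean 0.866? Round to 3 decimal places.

0.116

For fixed mean μ the Beta variance is μ(1−μ)/(α+β+1), increasing as α+β decreases.
Its least upper bound (not attained) is μ(1−μ) = 0.866·0.134 = 0.116.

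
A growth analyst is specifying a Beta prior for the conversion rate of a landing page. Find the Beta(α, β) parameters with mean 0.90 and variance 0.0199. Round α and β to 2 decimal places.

Write ν = α+β; then α = μν and Var = μ(1−μ)/(ν+1).
ν = μ(1−μ)/Var − 1 = 0.0900/0.0199 − 1 = 3.5226.
α = 0.90·3.5226 = 3.17, β = 0.10·3.5226 = 0.35.

α = 3.17, β = 0.35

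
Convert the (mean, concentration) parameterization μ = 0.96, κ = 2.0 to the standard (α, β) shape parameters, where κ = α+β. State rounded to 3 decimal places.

α = μκ = 0.96×2.0 = 1.920 and β = (1−μ)κ = 0.04×2.0 = 0.080.

α = 1.920, β = 0.080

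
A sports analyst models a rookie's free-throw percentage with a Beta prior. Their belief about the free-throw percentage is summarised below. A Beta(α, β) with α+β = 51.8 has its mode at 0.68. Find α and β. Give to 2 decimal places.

α = 34.86, β = 16.94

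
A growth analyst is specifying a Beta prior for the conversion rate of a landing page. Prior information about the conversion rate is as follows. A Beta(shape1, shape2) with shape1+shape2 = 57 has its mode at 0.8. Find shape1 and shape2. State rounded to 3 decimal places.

Mode = (shape1−1)/(κ−2) with κ = shape1+shape2, so shape1−1 = 0.8·55 = 44.000.
shape1 = 45.000; shape2 = κ − shape1 = 12.000.

shape1 = 45.000, shape2 = 12.000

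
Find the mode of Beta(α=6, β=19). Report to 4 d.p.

The density x^(α−1)(1−x)^(β−1) is maximised at (α−1)/(α+β−2) = 5/23 = 0.2174.

0.2174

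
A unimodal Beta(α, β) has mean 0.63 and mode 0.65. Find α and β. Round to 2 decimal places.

Let s = α+β. Mean gives α = μs = 0.63s; mode gives (α−1)/(s−2) = 0.65.
Substituting: 0.63s − 1 = 0.65(s−2) = 0.65s − 1.30, so -0.02s = -0.30 and s = 15.0000.
Then α = 0.63×15.0000 = 9.45 and β = s−α = 5.55.

α = 9.45, β = 5.55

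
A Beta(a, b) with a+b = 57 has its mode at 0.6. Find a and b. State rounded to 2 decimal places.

a = 34.00, b = 23.00

Since the density peak of Beta(a,b) is at (a−1)/(a+b−2),
a = 1 + 0.6(57−2) = 34.00 and b = 57 − 34.00 = 23.00.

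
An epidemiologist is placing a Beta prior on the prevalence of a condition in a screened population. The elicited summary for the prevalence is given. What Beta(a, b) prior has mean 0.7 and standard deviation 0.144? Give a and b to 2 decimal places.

a = 6.39, b = 2.74

σ² = 0.144² = 0.020736.
With s = a+b, Var = μ(1−μ)/(s+1), so s+1 = (0.7×0.3)/0.020736 = 10.1273 and s = 9.1273.
a = μs = 6.39, b = (1−μ)s = 2.74.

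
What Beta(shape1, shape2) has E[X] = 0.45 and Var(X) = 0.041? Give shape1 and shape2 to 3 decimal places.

Let s = shape1+shape2. The Beta variance is μ(1−μ)/(s+1).
So s+1 = μ(1−μ)/σ² = (0.45×0.55)/0.041 = 0.2475/0.041 = 6.0366, giving s = 5.0366.
Then shape1 = μs = 0.45×5.0366 = 2.266 and shape2 = (1−μ)s = 0.55×5.0366 = 2.770.

shape1 = 2.266, shape2 = 2.770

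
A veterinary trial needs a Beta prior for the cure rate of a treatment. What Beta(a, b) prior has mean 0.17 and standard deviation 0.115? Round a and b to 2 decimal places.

a = 1.64, b = 8.03

First σ² = 0.013225. Setting a = μn, b = (1−μ)n with n = a+b,
μ(1−μ)/(n+1) = 0.013225 ⇒ n+1 = 0.1411/0.013225 = 10.6692 ⇒ n = 9.6692.
Hence a = 0.17×9.6692 = 1.64, b = 0.83×9.6692 = 8.03.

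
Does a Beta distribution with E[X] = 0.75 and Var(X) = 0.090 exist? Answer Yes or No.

Yes

A Beta with mean μ has variance μ(1−μ)/(α+β+1) < μ(1−μ).
Here μ(1−μ) = 0.75×0.25 = 0.1875, and 0.090 < 0.1875.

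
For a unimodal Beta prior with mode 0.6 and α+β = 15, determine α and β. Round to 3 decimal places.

α = 8.800, β = 6.200

Mode = (α−1)/(κ−2) with κ = α+β, so α−1 = 0.6·13 = 7.800.
α = 8.800; β = κ − α = 6.200.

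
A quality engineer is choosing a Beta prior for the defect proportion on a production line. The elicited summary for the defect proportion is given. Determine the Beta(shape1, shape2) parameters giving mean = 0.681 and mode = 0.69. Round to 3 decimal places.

shape1 = 28.753, shape2 = 13.469

With s = shape1+shape2: μ = shape1/s and mode = (shape1−1)/(s−2). Eliminating shape1 = μs,
μs − 1 = m(s−2) ⇒ s(μ−m) = 1−2m ⇒ s = -0.38/-0.009 = 42.2222.
So shape1 = μs = 28.753, shape2 = (1−μ)s = 13.469.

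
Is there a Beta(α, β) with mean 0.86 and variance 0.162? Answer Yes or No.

No

A Beta with mean μ has variance μ(1−μ)/(α+β+1) < μ(1−μ).
Here μ(1−μ) = 0.86×0.14 = 0.1204, and 0.162 ≥ 0.1204.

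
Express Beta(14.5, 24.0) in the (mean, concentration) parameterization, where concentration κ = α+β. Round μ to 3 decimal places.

μ = 0.377, κ = 38.5

κ = α+β = 14.5+24.0 = 38.5; μ = α/κ = 14.5/38.5 = 0.377.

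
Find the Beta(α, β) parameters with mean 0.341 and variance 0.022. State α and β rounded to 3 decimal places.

Write ν = α+β; then α = μν and Var = μ(1−μ)/(ν+1).
ν = μ(1−μ)/Var − 1 = 0.224719/0.022 − 1 = 9.2145.
α = 0.341·9.2145 = 3.142, β = 0.659·9.2145 = 6.072.

α = 3.142, β = 6.072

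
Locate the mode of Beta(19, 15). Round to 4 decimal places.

0.5625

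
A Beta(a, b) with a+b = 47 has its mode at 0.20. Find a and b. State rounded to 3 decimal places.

Since the density peak of Beta(a,b) is at (a−1)/(a+b−2),
a = 1 + 0.20(47−2) = 10.000 and b = 47 − 10.000 = 37.000.

a = 10.000, b = 37.000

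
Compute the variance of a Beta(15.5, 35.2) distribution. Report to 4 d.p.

α+β = 50.7 and αβ = 545.60, so Var = αβ/[(α+β)²(α+β+1)] = 545.60/132894.333 = 0.0041.

0.0041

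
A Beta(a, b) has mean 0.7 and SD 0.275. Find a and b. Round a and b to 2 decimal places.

First σ² = 0.075625. Setting a = μn, b = (1−μ)n with n = a+b,
μ(1−μ)/(n+1) = 0.075625 ⇒ n+1 = 0.21/0.075625 = 2.7769 ⇒ n = 1.7769.
Hence a = 0.7×1.7769 = 1.24, b = 0.3×1.7769 = 0.53.

a = 1.24, b = 0.53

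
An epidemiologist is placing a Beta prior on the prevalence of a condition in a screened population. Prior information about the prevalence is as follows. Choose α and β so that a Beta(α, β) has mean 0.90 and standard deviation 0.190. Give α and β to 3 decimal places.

α = 1.344, β = 0.149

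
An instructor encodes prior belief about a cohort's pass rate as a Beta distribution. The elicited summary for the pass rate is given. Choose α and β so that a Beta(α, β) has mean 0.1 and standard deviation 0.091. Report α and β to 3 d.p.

σ² = 0.091² = 0.008281.
With s = α+β, Var = μ(1−μ)/(s+1), so s+1 = (0.1×0.9)/0.008281 = 10.8683 and s = 9.8683.
α = μs = 0.987, β = (1−μ)s = 8.881.

α = 0.987, β = 8.881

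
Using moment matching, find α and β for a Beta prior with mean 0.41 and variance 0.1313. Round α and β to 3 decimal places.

α = 0.345, β = 0.497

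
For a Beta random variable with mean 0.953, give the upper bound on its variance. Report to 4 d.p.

0.0448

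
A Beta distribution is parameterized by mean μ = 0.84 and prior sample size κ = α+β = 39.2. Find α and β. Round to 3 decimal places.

α = μκ = 0.84×39.2 = 32.928 and β = (1−μ)κ = 0.16×39.2 = 6.272.

α = 32.928, β = 6.272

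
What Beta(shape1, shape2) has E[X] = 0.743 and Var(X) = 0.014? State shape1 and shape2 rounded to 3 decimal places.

shape1 = 9.391, shape2 = 3.248

Write ν = shape1+shape2; then shape1 = μν and Var = μ(1−μ)/(ν+1).
ν = μ(1−μ)/Var − 1 = 0.190951/0.014 − 1 = 12.6394.
shape1 = 0.743·12.6394 = 9.391, shape2 = 0.257·12.6394 = 3.248.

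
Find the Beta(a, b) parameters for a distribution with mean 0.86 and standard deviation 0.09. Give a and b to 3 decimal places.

First σ² = 0.0081. Setting a = μn, b = (1−μ)n with n = a+b,
μ(1−μ)/(n+1) = 0.0081 ⇒ n+1 = 0.1204/0.0081 = 14.8642 ⇒ n = 13.8642.
Hence a = 0.86×13.8642 = 11.923, b = 0.14×13.8642 = 1.941.

a = 11.923, b = 1.941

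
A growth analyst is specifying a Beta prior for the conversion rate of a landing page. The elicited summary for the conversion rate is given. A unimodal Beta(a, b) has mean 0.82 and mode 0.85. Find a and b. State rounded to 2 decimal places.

With s = a+b: μ = a/s and mode = (a−1)/(s−2). Eliminating a = μs,
μs − 1 = m(s−2) ⇒ s(μ−m) = 1−2m ⇒ s = -0.70/-0.03 = 23.3333.
So a = μs = 19.13, b = (1−μ)s = 4.20.

a = 19.13, b = 4.20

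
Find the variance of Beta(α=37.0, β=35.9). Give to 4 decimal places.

0.0034

Var = αβ/[(α+β)²(α+β+1)] = (37.0×35.9)/(72.9²×73.9) = 1328.30/392734.899 = 0.0034.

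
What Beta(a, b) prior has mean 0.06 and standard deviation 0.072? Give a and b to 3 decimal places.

a = 0.593, b = 9.287

Variance = 0.072² = 0.005184. The moment-matching identity a+b = μ(1−μ)/Var − 1 gives
a+b = 0.0564/0.005184 − 1 = 9.8796, so a = μ·9.8796 = 0.593 and b = (1−μ)·9.8796 = 9.287.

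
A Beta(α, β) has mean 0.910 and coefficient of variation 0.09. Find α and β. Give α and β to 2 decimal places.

σ = CV·μ = 0.09×0.910 = 0.08190, so σ² = 0.006708.
s+1 = μ(1−μ)/σ² = 0.081900/0.006708 = 12.2100, so s = α+β = 11.2100.
α = μs = 10.20, β = (1−μ)s = 1.01.

α = 10.20, β = 1.01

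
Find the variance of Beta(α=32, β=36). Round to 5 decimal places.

μ = 32/68 = 0.470588; Var = μ(1−μ)/(α+β+1) = 0.2491349/69 = 0.00361.

0.00361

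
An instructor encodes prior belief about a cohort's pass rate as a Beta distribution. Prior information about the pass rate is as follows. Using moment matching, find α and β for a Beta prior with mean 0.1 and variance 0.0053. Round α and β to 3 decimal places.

Let s = α+β. The Beta variance is μ(1−μ)/(s+1).
So s+1 = μ(1−μ)/σ² = (0.1×0.9)/0.0053 = 0.09/0.0053 = 16.9811, giving s = 15.9811.
Then α = μs = 0.1×15.9811 = 1.598 and β = (1−μ)s = 0.9×15.9811 = 14.383.

α = 1.598, β = 14.383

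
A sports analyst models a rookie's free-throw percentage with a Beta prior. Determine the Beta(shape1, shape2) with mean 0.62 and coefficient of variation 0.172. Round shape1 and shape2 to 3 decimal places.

shape1 = 12.225, shape2 = 7.493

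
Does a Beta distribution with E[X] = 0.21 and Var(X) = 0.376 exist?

No

For any Beta, Var(X) < E[X]·(1−E[X]).
Here μ(1−μ) = 0.21×0.79 = 0.1659, and 0.376 ≥ 0.1659.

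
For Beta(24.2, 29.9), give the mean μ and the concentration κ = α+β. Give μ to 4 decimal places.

κ = α+β = 24.2+29.9 = 54.1; μ = α/κ = 24.2/54.1 = 0.4473.

μ = 0.4473, κ = 54.1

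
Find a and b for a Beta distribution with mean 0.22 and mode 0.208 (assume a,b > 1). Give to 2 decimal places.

a = 10.71, b = 37.96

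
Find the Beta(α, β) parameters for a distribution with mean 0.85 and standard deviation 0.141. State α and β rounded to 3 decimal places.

α = 4.601, β = 0.812

Variance = 0.141² = 0.019881. The moment-matching identity α+β = μ(1−μ)/Var − 1 gives
α+β = 0.1275/0.019881 − 1 = 5.4132, so α = μ·5.4132 = 4.601 and β = (1−μ)·5.4132 = 0.812.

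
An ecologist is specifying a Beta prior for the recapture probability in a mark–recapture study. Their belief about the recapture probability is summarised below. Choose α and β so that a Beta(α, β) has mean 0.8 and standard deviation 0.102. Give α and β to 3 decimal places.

First σ² = 0.010404. Setting α = μn, β = (1−μ)n with n = α+β,
μ(1−μ)/(n+1) = 0.010404 ⇒ n+1 = 0.16/0.010404 = 15.3787 ⇒ n = 14.3787.
Hence α = 0.8×14.3787 = 11.503, β = 0.2×14.3787 = 2.876.

α = 11.503, β = 2.876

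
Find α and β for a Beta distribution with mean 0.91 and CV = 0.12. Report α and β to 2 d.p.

Var = (CV·μ)² = (0.12×0.91)² = 0.011925.
α+β = μ(1−μ)/Var − 1 = 0.0819/0.011925 − 1 = 5.8681.
Thus α = 0.91·5.8681 = 5.34 and β = 0.09·5.8681 = 0.53.

α = 5.34, β = 0.53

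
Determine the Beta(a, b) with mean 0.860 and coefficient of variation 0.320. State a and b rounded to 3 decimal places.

Var = (CV·μ)² = (0.320×0.860)² = 0.075735.
a+b = μ(1−μ)/Var − 1 = 0.120400/0.075735 − 1 = 0.5898.
Thus a = 0.860·0.5898 = 0.507 and b = 0.140·0.5898 = 0.083.

a = 0.507, b = 0.083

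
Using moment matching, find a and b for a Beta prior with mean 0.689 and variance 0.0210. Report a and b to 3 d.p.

Let s = a+b. The Beta variance is μ(1−μ)/(s+1).
So s+1 = μ(1−μ)/σ² = (0.689×0.311)/0.0210 = 0.214279/0.0210 = 10.2038, giving s = 9.2038.
Then a = μs = 0.689×9.2038 = 6.341 and b = (1−μ)s = 0.311×9.2038 = 2.862.

a = 6.341, b = 2.862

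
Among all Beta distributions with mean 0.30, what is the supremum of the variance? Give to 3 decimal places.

Var = μ(1−μ)/(α+β+1), which approaches μ(1−μ) as α+β → 0.
So the supremum is μ(1−μ) = 0.30×0.70 = 0.210.

0.210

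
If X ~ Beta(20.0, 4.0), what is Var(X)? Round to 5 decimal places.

0.00556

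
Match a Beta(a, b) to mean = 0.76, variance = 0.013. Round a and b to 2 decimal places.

a = 9.90, b = 3.13

Let s = a+b. The Beta variance is μ(1−μ)/(s+1).
So s+1 = μ(1−μ)/σ² = (0.76×0.24)/0.013 = 0.1824/0.013 = 14.0308, giving s = 13.0308.
Then a = μs = 0.76×13.0308 = 9.90 and b = (1−μ)s = 0.24×13.0308 = 3.13.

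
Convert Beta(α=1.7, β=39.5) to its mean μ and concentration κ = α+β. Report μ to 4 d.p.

κ = α+β = 1.7+39.5 = 41.2; μ = α/κ = 1.7/41.2 = 0.0413.

μ = 0.0413, κ = 41.2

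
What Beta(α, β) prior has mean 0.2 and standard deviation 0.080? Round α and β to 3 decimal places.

α = 4.800, β = 19.200

First σ² = 0.006400. Setting α = μn, β = (1−μ)n with n = α+β,
μ(1−μ)/(n+1) = 0.006400 ⇒ n+1 = 0.16/0.006400 = 25.0000 ⇒ n = 24.0000.
Hence α = 0.2×24.0000 = 4.800, β = 0.8×24.0000 = 19.200.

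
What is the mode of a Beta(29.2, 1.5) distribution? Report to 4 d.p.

0.9826

The density x^(α−1)(1−x)^(β−1) is maximised at (α−1)/(α+β−2) = 28.2/28.7 = 0.9826.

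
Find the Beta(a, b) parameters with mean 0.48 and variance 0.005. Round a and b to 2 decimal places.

a = 23.48, b = 25.44

Write ν = a+b; then a = μν and Var = μ(1−μ)/(ν+1).
ν = μ(1−μ)/Var − 1 = 0.2496/0.005 − 1 = 48.9200.
a = 0.48·48.9200 = 23.48, b = 0.52·48.9200 = 25.44.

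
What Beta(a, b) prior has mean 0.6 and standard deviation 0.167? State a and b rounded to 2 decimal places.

a = 4.56, b = 3.04

First σ² = 0.027889. Setting a = μn, b = (1−μ)n with n = a+b,
μ(1−μ)/(n+1) = 0.027889 ⇒ n+1 = 0.24/0.027889 = 8.6055 ⇒ n = 7.6055.
Hence a = 0.6×7.6055 = 4.56, b = 0.4×7.6055 = 3.04.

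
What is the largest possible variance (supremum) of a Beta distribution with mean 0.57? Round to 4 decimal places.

0.2451

Var = μ(1−μ)/(α+β+1), which approaches μ(1−μ) as α+β → 0.
So the supremum is μ(1−μ) = 0.57×0.43 = 0.2451.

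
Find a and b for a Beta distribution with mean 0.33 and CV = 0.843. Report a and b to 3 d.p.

σ = CV·μ = 0.843×0.33 = 0.27819, so σ² = 0.077390.
s+1 = μ(1−μ)/σ² = 0.2211/0.077390 = 2.8570, so s = a+b = 1.8570.
a = μs = 0.613, b = (1−μ)s = 1.244.

a = 0.613, b = 1.244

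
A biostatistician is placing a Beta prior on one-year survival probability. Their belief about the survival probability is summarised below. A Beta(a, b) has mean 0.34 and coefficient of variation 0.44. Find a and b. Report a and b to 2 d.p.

a = 3.07, b = 5.96

Var = (CV·μ)² = (0.44×0.34)² = 0.022380.
a+b = μ(1−μ)/Var − 1 = 0.2244/0.022380 − 1 = 9.0267.
Thus a = 0.34·9.0267 = 3.07 and b = 0.66·9.0267 = 5.96.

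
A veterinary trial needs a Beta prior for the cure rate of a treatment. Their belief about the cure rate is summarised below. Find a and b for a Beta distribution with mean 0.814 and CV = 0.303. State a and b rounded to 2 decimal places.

a = 1.21, b = 0.28

σ = CV·μ = 0.303×0.814 = 0.24664, so σ² = 0.060832.
s+1 = μ(1−μ)/σ² = 0.151404/0.060832 = 2.4889, so s = a+b = 1.4889.
a = μs = 1.21, b = (1−μ)s = 0.28.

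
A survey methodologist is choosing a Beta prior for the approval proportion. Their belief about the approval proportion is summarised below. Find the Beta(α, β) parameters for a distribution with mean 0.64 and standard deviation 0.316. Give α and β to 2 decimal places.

α = 0.84, β = 0.47

First σ² = 0.099856. Setting α = μn, β = (1−μ)n with n = α+β,
μ(1−μ)/(n+1) = 0.099856 ⇒ n+1 = 0.2304/0.099856 = 2.3073 ⇒ n = 1.3073.
Hence α = 0.64×1.3073 = 0.84, β = 0.36×1.3073 = 0.47.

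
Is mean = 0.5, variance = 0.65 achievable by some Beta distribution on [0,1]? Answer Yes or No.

No

A Beta with mean μ has variance μ(1−μ)/(α+β+1) < μ(1−μ).
Here μ(1−μ) = 0.5×0.5 = 0.25, and 0.65 ≥ 0.25.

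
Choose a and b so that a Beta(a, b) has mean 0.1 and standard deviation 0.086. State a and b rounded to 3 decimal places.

a = 1.117, b = 10.052

First σ² = 0.007396. Setting a = μn, b = (1−μ)n with n = a+b,
μ(1−μ)/(n+1) = 0.007396 ⇒ n+1 = 0.09/0.007396 = 12.1687 ⇒ n = 11.1687.
Hence a = 0.1×11.1687 = 1.117, b = 0.9×11.1687 = 10.052.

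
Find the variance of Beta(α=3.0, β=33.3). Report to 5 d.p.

Var = αβ/[(α+β)²(α+β+1)] = (3.0×33.3)/(36.3²×37.3) = 99.90/49149.837 = 0.00203.

0.00203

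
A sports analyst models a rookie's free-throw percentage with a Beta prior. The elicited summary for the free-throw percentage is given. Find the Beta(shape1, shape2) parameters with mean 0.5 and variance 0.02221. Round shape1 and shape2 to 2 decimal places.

shape1 = 5.13, shape2 = 5.13

Let s = shape1+shape2. The Beta variance is μ(1−μ)/(s+1).
So s+1 = μ(1−μ)/σ² = (0.5×0.5)/0.02221 = 0.25/0.02221 = 11.2562, giving s = 10.2562.
Then shape1 = μs = 0.5×10.2562 = 5.13 and shape2 = (1−μ)s = 0.5×10.2562 = 5.13.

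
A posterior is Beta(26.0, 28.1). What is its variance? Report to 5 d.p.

0.00453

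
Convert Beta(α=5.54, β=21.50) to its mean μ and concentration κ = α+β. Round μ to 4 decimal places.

κ = α+β = 5.54+21.50 = 27.04; μ = α/κ = 5.54/27.04 = 0.2049.

μ = 0.2049, κ = 27.04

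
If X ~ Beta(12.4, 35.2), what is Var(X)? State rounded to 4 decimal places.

μ = 12.4/47.6 = 0.260504; Var = μ(1−μ)/(α+β+1) = 0.1926418/48.6 = 0.0040.

0.0040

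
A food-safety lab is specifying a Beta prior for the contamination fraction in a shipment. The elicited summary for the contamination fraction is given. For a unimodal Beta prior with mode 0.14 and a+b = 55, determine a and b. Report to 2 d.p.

Since the density peak of Beta(a,b) is at (a−1)/(a+b−2),
a = 1 + 0.14(55−2) = 8.42 and b = 55 − 8.42 = 46.58.

a = 8.42, b = 46.58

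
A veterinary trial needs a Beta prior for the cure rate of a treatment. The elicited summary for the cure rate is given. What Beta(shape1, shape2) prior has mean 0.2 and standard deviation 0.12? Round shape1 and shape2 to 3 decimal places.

shape1 = 2.022, shape2 = 8.089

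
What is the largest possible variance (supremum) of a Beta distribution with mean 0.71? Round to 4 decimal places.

0.2059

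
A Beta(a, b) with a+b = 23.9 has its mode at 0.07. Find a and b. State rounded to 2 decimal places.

Since the density peak of Beta(a,b) is at (a−1)/(a+b−2),
a = 1 + 0.07(23.9−2) = 2.53 and b = 23.9 − 2.53 = 21.37.

a = 2.53, b = 21.37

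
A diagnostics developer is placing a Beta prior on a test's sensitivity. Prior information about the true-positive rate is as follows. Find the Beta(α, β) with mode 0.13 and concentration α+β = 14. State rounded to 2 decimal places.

α = 2.56, β = 11.44

Since the density peak of Beta(α,β) is at (α−1)/(α+β−2),
α = 1 + 0.13(14−2) = 2.56 and β = 14 − 2.56 = 11.44.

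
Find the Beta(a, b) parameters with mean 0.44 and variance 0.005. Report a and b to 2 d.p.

a = 21.24, b = 27.04

Write ν = a+b; then a = μν and Var = μ(1−μ)/(ν+1).
ν = μ(1−μ)/Var − 1 = 0.2464/0.005 − 1 = 48.2800.
a = 0.44·48.2800 = 21.24, b = 0.56·48.2800 = 27.04.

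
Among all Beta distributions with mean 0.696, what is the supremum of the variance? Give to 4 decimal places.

0.2116

For fixed mean μ the Beta variance is μ(1−μ)/(α+β+1), increasing as α+β decreases.
Its least upper bound (not attained) is μ(1−μ) = 0.696·0.304 = 0.2116.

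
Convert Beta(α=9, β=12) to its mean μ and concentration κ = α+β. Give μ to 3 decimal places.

μ = 0.429, κ = 21

κ = α+β = 9+12 = 21; μ = α/κ = 9/21 = 0.429.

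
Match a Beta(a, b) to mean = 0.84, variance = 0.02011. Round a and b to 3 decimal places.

By moment matching, a+b = μ(1−μ)/σ² − 1 = (0.84·0.16)/0.02011 − 1 = 6.6832 − 1 = 5.6832.
Since a/(a+b) = μ, a = 0.84·5.6832 = 4.774 and b = 0.16·5.6832 = 0.909.

a = 4.774, b = 0.909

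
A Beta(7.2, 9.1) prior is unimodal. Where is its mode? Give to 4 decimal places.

0.4336

The density x^(α−1)(1−x)^(β−1) is maximised at (α−1)/(α+β−2) = 6.2/14.3 = 0.4336.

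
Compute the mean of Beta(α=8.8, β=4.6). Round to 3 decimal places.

The Beta mean is α/(α+β) = 8.8/(8.8+4.6) = 0.657.

0.657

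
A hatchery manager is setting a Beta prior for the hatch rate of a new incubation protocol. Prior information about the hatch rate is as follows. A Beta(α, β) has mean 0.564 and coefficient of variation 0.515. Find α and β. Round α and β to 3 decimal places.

α = 1.080, β = 0.835

Var = (CV·μ)² = (0.515×0.564)² = 0.084367.
α+β = μ(1−μ)/Var − 1 = 0.245904/0.084367 − 1 = 1.9147.
Thus α = 0.564·1.9147 = 1.080 and β = 0.436·1.9147 = 0.835.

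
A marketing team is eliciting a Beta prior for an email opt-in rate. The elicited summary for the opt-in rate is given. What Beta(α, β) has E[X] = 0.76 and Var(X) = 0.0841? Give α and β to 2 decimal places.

α = 0.89, β = 0.28

By moment matching, α+β = μ(1−μ)/σ² − 1 = (0.76·0.24)/0.0841 − 1 = 2.1688 − 1 = 1.1688.
Since α/(α+β) = μ, α = 0.76·1.1688 = 0.89 and β = 0.24·1.1688 = 0.28.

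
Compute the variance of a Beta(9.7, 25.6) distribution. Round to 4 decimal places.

Var = αβ/[(α+β)²(α+β+1)] = (9.7×25.6)/(35.3²×36.3) = 248.32/45233.067 = 0.0055.

0.0055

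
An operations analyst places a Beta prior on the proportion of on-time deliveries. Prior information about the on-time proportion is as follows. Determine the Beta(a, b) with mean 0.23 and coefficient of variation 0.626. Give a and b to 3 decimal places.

σ = CV·μ = 0.626×0.23 = 0.14398, so σ² = 0.020730.
s+1 = μ(1−μ)/σ² = 0.1771/0.020730 = 8.5431, so s = a+b = 7.5431.
a = μs = 1.735, b = (1−μ)s = 5.808.

a = 1.735, b = 5.808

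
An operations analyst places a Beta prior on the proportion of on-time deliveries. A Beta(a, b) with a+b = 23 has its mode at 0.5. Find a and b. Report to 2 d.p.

Since the density peak of Beta(a,b) is at (a−1)/(a+b−2),
a = 1 + 0.5(23−2) = 11.50 and b = 23 − 11.50 = 11.50.

a = 11.50, b = 11.50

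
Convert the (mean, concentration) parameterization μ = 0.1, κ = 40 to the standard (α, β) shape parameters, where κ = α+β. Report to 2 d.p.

α = 4.00, β = 36.00

α = μκ = 0.1×40 = 4.00 and β = (1−μ)κ = 0.9×40 = 36.00.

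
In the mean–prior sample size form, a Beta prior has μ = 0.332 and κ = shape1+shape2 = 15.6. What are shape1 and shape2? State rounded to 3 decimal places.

shape1 = 5.179, shape2 = 10.421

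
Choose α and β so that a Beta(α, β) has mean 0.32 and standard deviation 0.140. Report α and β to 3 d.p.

α = 3.233, β = 6.869

Variance = 0.140² = 0.019600. The moment-matching identity α+β = μ(1−μ)/Var − 1 gives
α+β = 0.2176/0.019600 − 1 = 10.1020, so α = μ·10.1020 = 3.233 and β = (1−μ)·10.1020 = 6.869.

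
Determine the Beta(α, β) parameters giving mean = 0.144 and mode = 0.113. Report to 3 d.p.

With s = α+β: μ = α/s and mode = (α−1)/(s−2). Eliminating α = μs,
μs − 1 = m(s−2) ⇒ s(μ−m) = 1−2m ⇒ s = 0.774/0.031 = 24.9677.
So α = μs = 3.595, β = (1−μ)s = 21.372.

α = 3.595, β = 21.372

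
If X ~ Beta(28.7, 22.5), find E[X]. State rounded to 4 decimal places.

E[X] = α/(α+β) = 28.7/51.2 = 0.5605.

0.5605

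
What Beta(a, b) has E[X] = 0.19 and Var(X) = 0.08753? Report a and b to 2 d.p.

By moment matching, a+b = μ(1−μ)/σ² − 1 = (0.19·0.81)/0.08753 − 1 = 1.7583 − 1 = 0.7583.
Since a/(a+b) = μ, a = 0.19·0.7583 = 0.14 and b = 0.81·0.7583 = 0.61.

a = 0.14, b = 0.61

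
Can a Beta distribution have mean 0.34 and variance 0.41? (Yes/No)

No

For any Beta, Var(X) < E[X]·(1−E[X]).
Here μ(1−μ) = 0.34×0.66 = 0.2244, and 0.41 ≥ 0.2244.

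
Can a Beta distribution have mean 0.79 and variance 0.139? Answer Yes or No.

A Beta with mean μ has variance μ(1−μ)/(α+β+1) < μ(1−μ).
Here μ(1−μ) = 0.79×0.21 = 0.1659, and 0.139 < 0.1659.

Yes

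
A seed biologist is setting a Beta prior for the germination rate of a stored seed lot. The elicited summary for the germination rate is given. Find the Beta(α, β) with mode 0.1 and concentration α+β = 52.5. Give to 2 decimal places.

Since the density peak of Beta(α,β) is at (α−1)/(α+β−2),
α = 1 + 0.1(52.5−2) = 6.05 and β = 52.5 − 6.05 = 46.45.

α = 6.05, β = 46.45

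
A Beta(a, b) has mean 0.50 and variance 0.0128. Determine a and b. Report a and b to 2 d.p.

Let s = a+b. The Beta variance is μ(1−μ)/(s+1).
So s+1 = μ(1−μ)/σ² = (0.50×0.50)/0.0128 = 0.2500/0.0128 = 19.5312, giving s = 18.5312.
Then a = μs = 0.50×18.5312 = 9.27 and b = (1−μ)s = 0.50×18.5312 = 9.27.

a = 9.27, b = 9.27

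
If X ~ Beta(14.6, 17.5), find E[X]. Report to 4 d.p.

0.4548

E[X] = α/(α+β) = 14.6/32.1 = 0.4548.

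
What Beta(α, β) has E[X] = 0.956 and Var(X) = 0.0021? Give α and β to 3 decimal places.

α = 18.193, β = 0.837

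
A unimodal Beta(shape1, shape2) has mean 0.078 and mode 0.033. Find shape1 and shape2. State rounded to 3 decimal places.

shape1 = 1.619, shape2 = 19.137

Let s = shape1+shape2. Mean gives shape1 = μs = 0.078s; mode gives (shape1−1)/(s−2) = 0.033.
Substituting: 0.078s − 1 = 0.033(s−2) = 0.033s − 0.066, so 0.045s = 0.934 and s = 20.7556.
Then shape1 = 0.078×20.7556 = 1.619 and shape2 = s−shape1 = 19.137.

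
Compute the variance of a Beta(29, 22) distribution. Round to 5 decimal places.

0.00472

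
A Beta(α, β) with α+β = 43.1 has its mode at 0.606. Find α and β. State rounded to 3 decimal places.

Mode = (α−1)/(κ−2) with κ = α+β, so α−1 = 0.606·41.1 = 24.907.
α = 25.907; β = κ − α = 17.193.

α = 25.907, β = 17.193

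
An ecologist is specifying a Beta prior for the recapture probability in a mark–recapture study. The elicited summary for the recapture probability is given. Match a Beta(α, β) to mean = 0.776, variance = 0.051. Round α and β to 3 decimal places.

α = 1.869, β = 0.539

Write ν = α+β; then α = μν and Var = μ(1−μ)/(ν+1).
ν = μ(1−μ)/Var − 1 = 0.173824/0.051 − 1 = 2.4083.
α = 0.776·2.4083 = 1.869, β = 0.224·2.4083 = 0.539.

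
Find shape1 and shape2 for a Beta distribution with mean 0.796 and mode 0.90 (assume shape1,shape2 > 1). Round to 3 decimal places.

shape1 = 6.123, shape2 = 1.569

With s = shape1+shape2: μ = shape1/s and mode = (shape1−1)/(s−2). Eliminating shape1 = μs,
μs − 1 = m(s−2) ⇒ s(μ−m) = 1−2m ⇒ s = -0.80/-0.104 = 7.6923.
So shape1 = μs = 6.123, shape2 = (1−μ)s = 1.569.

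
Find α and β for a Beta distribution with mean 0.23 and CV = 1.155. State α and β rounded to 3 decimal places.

α = 0.347, β = 1.162

Var = (CV·μ)² = (1.155×0.23)² = 0.070570.
α+β = μ(1−μ)/Var − 1 = 0.1771/0.070570 − 1 = 1.5096.
Thus α = 0.23·1.5096 = 0.347 and β = 0.77·1.5096 = 1.162.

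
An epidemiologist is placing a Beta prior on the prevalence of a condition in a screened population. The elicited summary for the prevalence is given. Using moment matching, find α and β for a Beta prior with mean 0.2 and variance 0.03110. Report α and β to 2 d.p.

α = 0.83, β = 3.32

Let s = α+β. The Beta variance is μ(1−μ)/(s+1).
So s+1 = μ(1−μ)/σ² = (0.2×0.8)/0.03110 = 0.16/0.03110 = 5.1447, giving s = 4.1447.
Then α = μs = 0.2×4.1447 = 0.83 and β = (1−μ)s = 0.8×4.1447 = 3.32.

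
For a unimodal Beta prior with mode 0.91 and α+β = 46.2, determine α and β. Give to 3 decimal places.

α = 41.222, β = 4.978

For α,β>1 the mode is (α−1)/(α+β−2), so α = mode·(κ−2)+1 = 0.91×44.2+1 = 41.222.
And β = (1−mode)·(κ−2)+1 = 0.09×44.2+1 = 4.978.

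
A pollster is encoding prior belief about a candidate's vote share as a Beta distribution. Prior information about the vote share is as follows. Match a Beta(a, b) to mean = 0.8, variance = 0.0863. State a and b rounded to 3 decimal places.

Let s = a+b. The Beta variance is μ(1−μ)/(s+1).
So s+1 = μ(1−μ)/σ² = (0.8×0.2)/0.0863 = 0.16/0.0863 = 1.8540, giving s = 0.8540.
Then a = μs = 0.8×0.8540 = 0.683 and b = (1−μ)s = 0.2×0.8540 = 0.171.

a = 0.683, b = 0.171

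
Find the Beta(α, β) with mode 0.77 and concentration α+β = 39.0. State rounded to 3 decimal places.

α = 29.490, β = 9.510

Since the density peak of Beta(α,β) is at (α−1)/(α+β−2),
α = 1 + 0.77(39.0−2) = 29.490 and β = 39.0 − 29.490 = 9.510.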